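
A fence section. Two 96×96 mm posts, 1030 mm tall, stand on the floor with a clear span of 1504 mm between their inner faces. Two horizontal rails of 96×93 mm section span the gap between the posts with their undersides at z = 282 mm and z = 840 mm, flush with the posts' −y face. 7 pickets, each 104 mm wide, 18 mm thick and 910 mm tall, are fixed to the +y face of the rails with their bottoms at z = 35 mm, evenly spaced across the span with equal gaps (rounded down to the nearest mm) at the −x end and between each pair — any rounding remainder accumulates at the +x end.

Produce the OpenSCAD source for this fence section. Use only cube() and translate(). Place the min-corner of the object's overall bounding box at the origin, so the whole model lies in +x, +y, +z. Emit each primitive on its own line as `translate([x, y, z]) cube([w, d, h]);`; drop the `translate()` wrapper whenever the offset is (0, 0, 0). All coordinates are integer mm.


cube([96, 96, 1030]);
translate([1600, 0, 0]) cube([96, 96, 1030]);
translate([96, 0, 282]) cube([1504, 96, 93]);
translate([96, 0, 840]) cube([1504, 96, 93]);
translate([193, 96, 35]) cube([104, 18, 910]);
translate([394, 96, 35]) cube([104, 18, 910]);
translate([595, 96, 35]) cube([104, 18, 910]);
translate([796, 96, 35]) cube([104, 18, 910]);
translate([997, 96, 35]) cube([104, 18, 910]);
translate([1198, 96, 35]) cube([104, 18, 910]);
translate([1399, 96, 35]) cube([104, 18, 910]);


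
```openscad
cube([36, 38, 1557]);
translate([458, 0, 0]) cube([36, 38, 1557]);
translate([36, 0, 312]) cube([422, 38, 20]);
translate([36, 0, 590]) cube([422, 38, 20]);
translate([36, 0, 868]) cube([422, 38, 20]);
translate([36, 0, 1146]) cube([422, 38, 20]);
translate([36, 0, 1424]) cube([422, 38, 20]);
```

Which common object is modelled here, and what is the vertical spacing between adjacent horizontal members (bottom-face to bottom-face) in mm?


A ladder. The rung spacing is 278 mm.

Two tall 36×38 posts with 5 short bars between them — a ladder. Adjacent rungs sit at z = 312 and z = 590, so the spacing is 590 − 312 = 278 mm.


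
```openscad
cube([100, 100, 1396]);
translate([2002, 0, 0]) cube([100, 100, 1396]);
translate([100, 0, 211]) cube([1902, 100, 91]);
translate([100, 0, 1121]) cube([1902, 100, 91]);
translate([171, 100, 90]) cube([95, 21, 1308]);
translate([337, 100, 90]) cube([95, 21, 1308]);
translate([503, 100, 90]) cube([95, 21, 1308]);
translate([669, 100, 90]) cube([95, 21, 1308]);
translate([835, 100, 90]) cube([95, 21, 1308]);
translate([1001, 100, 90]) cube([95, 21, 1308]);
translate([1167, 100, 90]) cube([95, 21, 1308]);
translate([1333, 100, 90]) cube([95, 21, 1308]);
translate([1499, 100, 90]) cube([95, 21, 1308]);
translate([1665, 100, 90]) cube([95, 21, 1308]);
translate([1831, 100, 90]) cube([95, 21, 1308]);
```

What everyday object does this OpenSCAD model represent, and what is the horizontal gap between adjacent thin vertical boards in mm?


A fence section. The picket gap is 71 mm.

Two posts, two rails, 11 pickets — a fence section. Span 1902 mm holds 11 pickets of 95 mm with 12 equal gaps: ⌊(1902 − 11·95) / 12⌋ = 71 mm.


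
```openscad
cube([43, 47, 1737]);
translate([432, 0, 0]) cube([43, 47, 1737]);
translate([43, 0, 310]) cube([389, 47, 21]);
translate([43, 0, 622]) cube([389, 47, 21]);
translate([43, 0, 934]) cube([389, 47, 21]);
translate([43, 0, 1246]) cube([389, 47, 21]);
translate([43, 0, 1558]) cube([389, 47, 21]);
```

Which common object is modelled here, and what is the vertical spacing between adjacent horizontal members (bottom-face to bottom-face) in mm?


A ladder. The rung spacing is 312 mm.

Two tall 43×47 posts with 5 short bars between them — a ladder. Adjacent rungs sit at z = 310 and z = 622, so the spacing is 622 − 310 = 312 mm.


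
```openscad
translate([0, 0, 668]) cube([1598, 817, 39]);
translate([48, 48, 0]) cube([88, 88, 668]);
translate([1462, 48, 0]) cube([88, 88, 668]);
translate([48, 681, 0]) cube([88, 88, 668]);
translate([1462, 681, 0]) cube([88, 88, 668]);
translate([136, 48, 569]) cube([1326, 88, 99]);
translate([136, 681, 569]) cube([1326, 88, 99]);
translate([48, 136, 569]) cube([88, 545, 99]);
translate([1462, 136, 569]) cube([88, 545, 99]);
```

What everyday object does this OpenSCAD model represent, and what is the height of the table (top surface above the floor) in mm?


A table. The table height is 707 mm.

A 1598×817×39 slab sits at z = 668 on four 88 mm square posts — a table. The top surface is at 668 + 39 = 707 mm.


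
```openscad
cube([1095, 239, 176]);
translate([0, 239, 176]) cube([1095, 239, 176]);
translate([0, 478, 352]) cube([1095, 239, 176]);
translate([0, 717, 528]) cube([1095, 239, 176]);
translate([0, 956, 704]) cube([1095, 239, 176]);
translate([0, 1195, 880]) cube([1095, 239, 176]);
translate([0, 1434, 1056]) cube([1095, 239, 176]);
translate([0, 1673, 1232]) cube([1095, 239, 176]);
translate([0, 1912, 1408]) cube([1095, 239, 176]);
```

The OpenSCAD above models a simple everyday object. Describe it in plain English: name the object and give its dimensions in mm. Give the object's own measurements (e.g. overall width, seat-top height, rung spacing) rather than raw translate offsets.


A straight staircase of 9 solid steps. Each step is 1095 mm wide (x), 239 mm deep (y, the going) and 176 mm tall (the rise). The first step rests on the floor; each subsequent step sits one going further in +y and one rise higher in +z, directly behind and above the previous step with no overlap.


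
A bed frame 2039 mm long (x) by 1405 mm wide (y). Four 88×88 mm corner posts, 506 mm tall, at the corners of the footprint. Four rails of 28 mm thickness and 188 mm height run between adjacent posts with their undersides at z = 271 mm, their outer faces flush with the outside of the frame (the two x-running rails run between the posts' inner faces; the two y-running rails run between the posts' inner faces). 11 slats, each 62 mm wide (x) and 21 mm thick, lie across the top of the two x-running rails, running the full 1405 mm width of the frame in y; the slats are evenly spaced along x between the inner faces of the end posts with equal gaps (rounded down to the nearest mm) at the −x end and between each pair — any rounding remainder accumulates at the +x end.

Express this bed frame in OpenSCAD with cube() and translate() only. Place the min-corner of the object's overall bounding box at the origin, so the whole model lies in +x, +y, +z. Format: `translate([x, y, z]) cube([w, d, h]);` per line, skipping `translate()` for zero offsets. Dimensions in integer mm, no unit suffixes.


cube([88, 88, 506]);
translate([0, 1317, 0]) cube([88, 88, 506]);
translate([1951, 0, 0]) cube([88, 88, 506]);
translate([1951, 1317, 0]) cube([88, 88, 506]);
translate([88, 0, 271]) cube([1863, 28, 188]);
translate([88, 1377, 271]) cube([1863, 28, 188]);
translate([0, 88, 271]) cube([28, 1229, 188]);
translate([2011, 88, 271]) cube([28, 1229, 188]);
translate([186, 0, 459]) cube([62, 1405, 21]);
translate([346, 0, 459]) cube([62, 1405, 21]);
translate([506, 0, 459]) cube([62, 1405, 21]);
translate([666, 0, 459]) cube([62, 1405, 21]);
translate([826, 0, 459]) cube([62, 1405, 21]);
translate([986, 0, 459]) cube([62, 1405, 21]);
translate([1146, 0, 459]) cube([62, 1405, 21]);
translate([1306, 0, 459]) cube([62, 1405, 21]);
translate([1466, 0, 459]) cube([62, 1405, 21]);
translate([1626, 0, 459]) cube([62, 1405, 21]);
translate([1786, 0, 459]) cube([62, 1405, 21]);


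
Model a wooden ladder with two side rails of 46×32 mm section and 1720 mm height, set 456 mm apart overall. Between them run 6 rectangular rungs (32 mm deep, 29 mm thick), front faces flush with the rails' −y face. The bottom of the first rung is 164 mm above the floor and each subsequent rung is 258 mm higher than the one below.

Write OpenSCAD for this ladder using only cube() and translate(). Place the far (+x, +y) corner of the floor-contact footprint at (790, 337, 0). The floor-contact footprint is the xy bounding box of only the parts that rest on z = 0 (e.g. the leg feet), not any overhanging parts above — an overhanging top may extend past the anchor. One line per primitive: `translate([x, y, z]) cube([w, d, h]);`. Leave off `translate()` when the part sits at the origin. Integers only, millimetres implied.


translate([334, 305, 0]) cube([46, 32, 1720]);
translate([744, 305, 0]) cube([46, 32, 1720]);
translate([380, 305, 164]) cube([364, 32, 29]);
translate([380, 305, 422]) cube([364, 32, 29]);
translate([380, 305, 680]) cube([364, 32, 29]);
translate([380, 305, 938]) cube([364, 32, 29]);
translate([380, 305, 1196]) cube([364, 32, 29]);
translate([380, 305, 1454]) cube([364, 32, 29]);


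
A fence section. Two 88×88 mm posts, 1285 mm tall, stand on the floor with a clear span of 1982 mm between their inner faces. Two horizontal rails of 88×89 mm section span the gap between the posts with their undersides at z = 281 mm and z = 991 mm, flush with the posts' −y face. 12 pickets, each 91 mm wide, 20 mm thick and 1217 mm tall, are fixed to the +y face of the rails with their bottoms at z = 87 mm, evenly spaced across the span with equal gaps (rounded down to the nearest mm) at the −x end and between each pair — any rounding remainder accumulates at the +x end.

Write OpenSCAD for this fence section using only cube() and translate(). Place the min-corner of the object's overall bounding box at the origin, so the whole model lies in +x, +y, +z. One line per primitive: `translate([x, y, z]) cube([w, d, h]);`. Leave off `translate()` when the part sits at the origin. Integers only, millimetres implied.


cube([88, 88, 1285]);
translate([2070, 0, 0]) cube([88, 88, 1285]);
translate([88, 0, 281]) cube([1982, 88, 89]);
translate([88, 0, 991]) cube([1982, 88, 89]);
translate([156, 88, 87]) cube([91, 20, 1217]);
translate([315, 88, 87]) cube([91, 20, 1217]);
translate([474, 88, 87]) cube([91, 20, 1217]);
translate([633, 88, 87]) cube([91, 20, 1217]);
translate([792, 88, 87]) cube([91, 20, 1217]);
translate([951, 88, 87]) cube([91, 20, 1217]);
translate([1110, 88, 87]) cube([91, 20, 1217]);
translate([1269, 88, 87]) cube([91, 20, 1217]);
translate([1428, 88, 87]) cube([91, 20, 1217]);
translate([1587, 88, 87]) cube([91, 20, 1217]);
translate([1746, 88, 87]) cube([91, 20, 1217]);
translate([1905, 88, 87]) cube([91, 20, 1217]);


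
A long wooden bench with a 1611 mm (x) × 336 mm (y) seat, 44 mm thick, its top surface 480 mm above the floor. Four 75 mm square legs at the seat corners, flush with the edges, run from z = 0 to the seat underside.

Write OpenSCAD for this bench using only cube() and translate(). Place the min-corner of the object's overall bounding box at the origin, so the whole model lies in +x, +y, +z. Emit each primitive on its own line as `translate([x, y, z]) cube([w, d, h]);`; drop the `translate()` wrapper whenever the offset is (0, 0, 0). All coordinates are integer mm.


// leg_h = 480 − 44 = 436
translate([0, 0, 436]) cube([1611, 336, 44]);
cube([75, 75, 436]);
translate([0, 261, 0]) cube([75, 75, 436]);
translate([1536, 0, 0]) cube([75, 75, 436]);
translate([1536, 261, 0]) cube([75, 75, 436]);


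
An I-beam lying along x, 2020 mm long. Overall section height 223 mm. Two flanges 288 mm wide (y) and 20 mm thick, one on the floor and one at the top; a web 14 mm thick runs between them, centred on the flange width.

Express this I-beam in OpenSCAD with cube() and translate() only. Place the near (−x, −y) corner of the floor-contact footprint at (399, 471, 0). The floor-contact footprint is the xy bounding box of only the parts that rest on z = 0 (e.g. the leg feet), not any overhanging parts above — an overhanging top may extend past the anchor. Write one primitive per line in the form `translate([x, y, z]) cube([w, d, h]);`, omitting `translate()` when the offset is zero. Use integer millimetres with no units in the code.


translate([399, 471, 0]) cube([2020, 288, 20]);
translate([399, 608, 20]) cube([2020, 14, 183]);
translate([399, 471, 203]) cube([2020, 288, 20]);


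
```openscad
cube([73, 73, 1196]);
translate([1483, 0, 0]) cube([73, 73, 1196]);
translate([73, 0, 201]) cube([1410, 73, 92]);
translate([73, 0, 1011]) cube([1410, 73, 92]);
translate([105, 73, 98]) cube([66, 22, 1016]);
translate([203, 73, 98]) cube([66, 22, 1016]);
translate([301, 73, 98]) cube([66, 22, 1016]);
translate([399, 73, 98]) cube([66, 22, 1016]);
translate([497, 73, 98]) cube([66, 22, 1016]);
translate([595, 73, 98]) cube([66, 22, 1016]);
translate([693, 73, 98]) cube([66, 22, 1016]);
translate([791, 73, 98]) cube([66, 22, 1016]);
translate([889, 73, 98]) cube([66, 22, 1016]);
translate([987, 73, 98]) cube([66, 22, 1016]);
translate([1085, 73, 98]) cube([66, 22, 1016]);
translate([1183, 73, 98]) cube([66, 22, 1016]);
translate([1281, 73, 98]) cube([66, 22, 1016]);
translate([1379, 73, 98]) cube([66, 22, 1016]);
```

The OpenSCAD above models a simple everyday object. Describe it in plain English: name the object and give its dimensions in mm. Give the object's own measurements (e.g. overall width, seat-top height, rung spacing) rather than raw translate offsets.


A fence section. Two 73×73 mm posts, 1196 mm tall, stand on the floor with a clear span of 1410 mm between their inner faces. Two horizontal rails of 73×92 mm section span the gap between the posts with their undersides at z = 201 mm and z = 1011 mm, flush with the posts' −y face. 14 pickets, each 66 mm wide, 22 mm thick and 1016 mm tall, are fixed to the +y face of the rails with their bottoms at z = 98 mm, spaced across the span with a 32 mm gap after the −x post and between neighbouring pickets, with 38 mm left before the +x post.


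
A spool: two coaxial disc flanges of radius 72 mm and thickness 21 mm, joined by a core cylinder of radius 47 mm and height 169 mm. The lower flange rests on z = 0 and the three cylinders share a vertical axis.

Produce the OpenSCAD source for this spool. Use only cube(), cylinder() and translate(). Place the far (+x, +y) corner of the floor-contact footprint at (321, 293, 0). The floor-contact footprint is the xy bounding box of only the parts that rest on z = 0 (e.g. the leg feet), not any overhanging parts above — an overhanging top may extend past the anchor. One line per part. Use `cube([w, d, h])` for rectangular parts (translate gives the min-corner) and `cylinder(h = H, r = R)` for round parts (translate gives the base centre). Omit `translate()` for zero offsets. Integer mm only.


translate([249, 221, 0]) cylinder(h = 21, r = 72);
translate([249, 221, 21]) cylinder(h = 169, r = 47);
translate([249, 221, 190]) cylinder(h = 21, r = 72);


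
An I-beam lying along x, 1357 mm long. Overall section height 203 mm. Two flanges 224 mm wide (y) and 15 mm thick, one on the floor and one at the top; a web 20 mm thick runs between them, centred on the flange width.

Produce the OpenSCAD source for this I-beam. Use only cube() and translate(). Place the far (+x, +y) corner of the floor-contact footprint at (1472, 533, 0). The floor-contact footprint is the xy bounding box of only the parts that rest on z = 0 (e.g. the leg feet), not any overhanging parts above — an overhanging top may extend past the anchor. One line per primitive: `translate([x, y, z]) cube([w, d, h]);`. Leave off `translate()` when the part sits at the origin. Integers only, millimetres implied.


translate([115, 309, 0]) cube([1357, 224, 15]);
translate([115, 411, 15]) cube([1357, 20, 173]);
translate([115, 309, 188]) cube([1357, 224, 15]);


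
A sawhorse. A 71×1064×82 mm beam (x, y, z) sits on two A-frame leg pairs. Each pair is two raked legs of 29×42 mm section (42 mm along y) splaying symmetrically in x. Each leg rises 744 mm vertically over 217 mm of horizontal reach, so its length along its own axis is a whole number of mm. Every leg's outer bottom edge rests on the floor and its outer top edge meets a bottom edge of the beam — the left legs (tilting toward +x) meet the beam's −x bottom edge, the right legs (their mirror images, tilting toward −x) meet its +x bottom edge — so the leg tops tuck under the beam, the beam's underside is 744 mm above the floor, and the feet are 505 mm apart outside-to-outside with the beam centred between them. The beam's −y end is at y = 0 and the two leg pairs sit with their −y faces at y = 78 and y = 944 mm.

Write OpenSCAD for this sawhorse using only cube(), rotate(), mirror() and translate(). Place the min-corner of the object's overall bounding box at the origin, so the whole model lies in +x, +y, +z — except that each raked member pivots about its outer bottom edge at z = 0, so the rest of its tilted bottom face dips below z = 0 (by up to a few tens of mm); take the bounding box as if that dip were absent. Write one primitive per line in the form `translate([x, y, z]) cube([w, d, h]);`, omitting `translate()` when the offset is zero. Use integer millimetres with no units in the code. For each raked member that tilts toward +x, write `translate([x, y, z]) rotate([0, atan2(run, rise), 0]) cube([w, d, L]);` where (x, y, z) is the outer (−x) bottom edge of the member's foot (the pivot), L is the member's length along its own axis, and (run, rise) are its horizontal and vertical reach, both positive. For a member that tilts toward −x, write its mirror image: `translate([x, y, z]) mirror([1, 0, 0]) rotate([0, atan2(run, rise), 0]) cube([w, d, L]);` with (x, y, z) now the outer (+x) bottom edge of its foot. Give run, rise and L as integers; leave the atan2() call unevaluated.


// leg length = √(217² + 744²) = 775
// right-leg outer foot x = 2·217 + 71 = 505
// beam min-corner = (217, 0, 744)
translate([217, 0, 744]) cube([71, 1064, 82]);
translate([0, 78, 0]) rotate([0, atan2(217, 744), 0]) cube([29, 42, 775]);
translate([505, 78, 0]) mirror([1, 0, 0]) rotate([0, atan2(217, 744), 0]) cube([29, 42, 775]);
translate([0, 944, 0]) rotate([0, atan2(217, 744), 0]) cube([29, 42, 775]);
translate([505, 944, 0]) mirror([1, 0, 0]) rotate([0, atan2(217, 744), 0]) cube([29, 42, 775]);


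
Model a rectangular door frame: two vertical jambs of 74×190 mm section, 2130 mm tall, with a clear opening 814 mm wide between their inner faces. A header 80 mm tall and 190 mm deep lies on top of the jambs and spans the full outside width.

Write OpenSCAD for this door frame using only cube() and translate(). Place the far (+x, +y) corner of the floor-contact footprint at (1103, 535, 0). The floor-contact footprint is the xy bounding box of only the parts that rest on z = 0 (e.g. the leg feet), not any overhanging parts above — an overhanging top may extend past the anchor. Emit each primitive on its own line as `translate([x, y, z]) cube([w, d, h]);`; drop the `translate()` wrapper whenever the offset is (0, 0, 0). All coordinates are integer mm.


translate([141, 345, 0]) cube([74, 190, 2130]);
translate([1029, 345, 0]) cube([74, 190, 2130]);
translate([141, 345, 2130]) cube([962, 190, 80]);


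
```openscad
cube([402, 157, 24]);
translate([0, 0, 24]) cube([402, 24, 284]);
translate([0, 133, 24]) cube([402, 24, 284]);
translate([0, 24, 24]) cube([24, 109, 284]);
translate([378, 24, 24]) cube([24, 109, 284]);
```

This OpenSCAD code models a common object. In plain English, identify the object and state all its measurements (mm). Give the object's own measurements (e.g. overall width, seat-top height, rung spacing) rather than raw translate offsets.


An open-topped rectangular box: outside dimensions 402×157×308 mm, with a uniform wall and base thickness of 24 mm. The base is a full 402×157 slab on the floor; four walls sit on top of the base. The front and back walls (the −y and +y sides) span the full width; the two side walls fit between them.


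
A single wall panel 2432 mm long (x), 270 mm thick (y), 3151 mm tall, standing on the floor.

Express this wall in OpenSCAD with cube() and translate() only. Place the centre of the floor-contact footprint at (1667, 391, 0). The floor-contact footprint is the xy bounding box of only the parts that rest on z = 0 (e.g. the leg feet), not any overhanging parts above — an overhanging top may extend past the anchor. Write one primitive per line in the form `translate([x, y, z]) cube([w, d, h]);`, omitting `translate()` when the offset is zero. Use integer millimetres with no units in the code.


translate([451, 256, 0]) cube([2432, 270, 3151]);


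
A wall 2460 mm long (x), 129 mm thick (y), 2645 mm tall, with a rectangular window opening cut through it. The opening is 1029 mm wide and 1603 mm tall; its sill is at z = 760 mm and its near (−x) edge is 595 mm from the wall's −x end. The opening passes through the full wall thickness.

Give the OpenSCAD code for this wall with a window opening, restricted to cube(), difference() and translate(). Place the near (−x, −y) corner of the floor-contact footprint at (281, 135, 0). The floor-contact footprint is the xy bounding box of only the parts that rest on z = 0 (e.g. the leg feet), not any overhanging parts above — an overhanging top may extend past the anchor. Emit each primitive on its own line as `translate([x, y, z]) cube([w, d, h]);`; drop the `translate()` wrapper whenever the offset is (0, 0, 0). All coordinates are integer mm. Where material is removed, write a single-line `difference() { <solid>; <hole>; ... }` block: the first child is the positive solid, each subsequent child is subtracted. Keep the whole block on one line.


difference() { translate([281, 135, 0]) cube([2460, 129, 2645]); translate([876, 135, 760]) cube([1029, 129, 1603]); }


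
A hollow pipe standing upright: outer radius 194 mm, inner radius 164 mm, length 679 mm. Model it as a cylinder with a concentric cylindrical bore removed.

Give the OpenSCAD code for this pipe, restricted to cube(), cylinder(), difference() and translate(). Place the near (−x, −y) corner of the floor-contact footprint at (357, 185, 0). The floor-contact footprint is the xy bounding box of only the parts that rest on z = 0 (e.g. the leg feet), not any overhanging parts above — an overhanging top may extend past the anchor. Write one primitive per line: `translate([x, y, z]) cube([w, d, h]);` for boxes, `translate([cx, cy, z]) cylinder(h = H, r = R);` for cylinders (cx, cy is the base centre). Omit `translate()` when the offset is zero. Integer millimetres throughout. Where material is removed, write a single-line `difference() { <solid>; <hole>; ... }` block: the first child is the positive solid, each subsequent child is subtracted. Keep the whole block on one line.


difference() { translate([551, 379, 0]) cylinder(h = 679, r = 194); translate([551, 379, 0]) cylinder(h = 679, r = 164); }


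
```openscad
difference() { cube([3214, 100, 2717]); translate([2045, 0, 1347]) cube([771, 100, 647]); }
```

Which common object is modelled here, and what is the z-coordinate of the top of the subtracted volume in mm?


A wall with a window opening. The window head height is 1994 mm.

A wall with a rectangular opening subtracted — a window. Sill at z = 1347, opening 647 mm tall, so the head is at 1347 + 647 = 1994 mm.


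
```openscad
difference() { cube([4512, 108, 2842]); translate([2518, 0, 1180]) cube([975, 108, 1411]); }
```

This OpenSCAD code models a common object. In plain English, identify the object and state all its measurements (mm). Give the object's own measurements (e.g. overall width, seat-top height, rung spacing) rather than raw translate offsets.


A wall 4512 mm long (x), 108 mm thick (y), 2842 mm tall, with a rectangular window opening cut through it. The opening is 975 mm wide and 1411 mm tall; its sill is at z = 1180 mm and its near (−x) edge is 2518 mm from the wall's −x end. The opening passes through the full wall thickness.


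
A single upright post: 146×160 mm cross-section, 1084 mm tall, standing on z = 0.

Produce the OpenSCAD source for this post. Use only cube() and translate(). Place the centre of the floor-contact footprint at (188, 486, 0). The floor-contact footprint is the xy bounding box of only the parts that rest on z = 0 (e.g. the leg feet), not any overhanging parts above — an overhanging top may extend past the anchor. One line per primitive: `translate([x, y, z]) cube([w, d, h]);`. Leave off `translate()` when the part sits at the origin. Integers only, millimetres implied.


translate([115, 406, 0]) cube([146, 160, 1084]);


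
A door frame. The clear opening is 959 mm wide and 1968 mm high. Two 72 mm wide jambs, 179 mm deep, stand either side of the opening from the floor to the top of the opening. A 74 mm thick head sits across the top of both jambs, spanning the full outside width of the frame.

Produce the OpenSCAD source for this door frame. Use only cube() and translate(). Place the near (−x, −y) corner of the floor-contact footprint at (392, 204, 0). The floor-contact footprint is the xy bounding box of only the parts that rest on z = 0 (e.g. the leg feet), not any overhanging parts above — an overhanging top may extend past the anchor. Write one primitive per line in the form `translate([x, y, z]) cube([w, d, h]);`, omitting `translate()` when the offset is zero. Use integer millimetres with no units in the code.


translate([392, 204, 0]) cube([72, 179, 1968]);
translate([1423, 204, 0]) cube([72, 179, 1968]);
translate([392, 204, 1968]) cube([1103, 179, 74]);


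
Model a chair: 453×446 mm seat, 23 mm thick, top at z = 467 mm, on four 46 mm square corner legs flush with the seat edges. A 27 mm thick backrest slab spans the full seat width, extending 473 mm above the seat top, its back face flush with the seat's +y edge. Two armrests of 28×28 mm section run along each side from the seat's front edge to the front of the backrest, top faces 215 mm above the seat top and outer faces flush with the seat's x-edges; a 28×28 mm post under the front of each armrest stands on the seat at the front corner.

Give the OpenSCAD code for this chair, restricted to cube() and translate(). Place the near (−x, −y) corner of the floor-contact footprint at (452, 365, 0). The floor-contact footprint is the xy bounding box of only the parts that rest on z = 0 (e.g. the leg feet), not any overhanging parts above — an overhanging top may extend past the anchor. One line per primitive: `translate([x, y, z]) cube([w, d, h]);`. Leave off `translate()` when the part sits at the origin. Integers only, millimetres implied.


translate([452, 365, 444]) cube([453, 446, 23]);
translate([452, 365, 0]) cube([46, 46, 444]);
translate([859, 365, 0]) cube([46, 46, 444]);
translate([452, 765, 0]) cube([46, 46, 444]);
translate([859, 765, 0]) cube([46, 46, 444]);
translate([452, 784, 467]) cube([453, 27, 473]);
translate([452, 365, 654]) cube([28, 419, 28]);
translate([877, 365, 654]) cube([28, 419, 28]);
translate([452, 365, 467]) cube([28, 28, 187]);
translate([877, 365, 467]) cube([28, 28, 187]);


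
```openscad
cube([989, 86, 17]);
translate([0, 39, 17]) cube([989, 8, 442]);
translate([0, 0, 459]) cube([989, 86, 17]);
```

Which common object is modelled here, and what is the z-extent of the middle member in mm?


An I-beam. The web height is 442 mm.

Two wide flanges with a thin centred web — an I-beam. Overall 476 mm minus two 17 mm flanges gives a web of 476 − 2·17 = 442 mm.


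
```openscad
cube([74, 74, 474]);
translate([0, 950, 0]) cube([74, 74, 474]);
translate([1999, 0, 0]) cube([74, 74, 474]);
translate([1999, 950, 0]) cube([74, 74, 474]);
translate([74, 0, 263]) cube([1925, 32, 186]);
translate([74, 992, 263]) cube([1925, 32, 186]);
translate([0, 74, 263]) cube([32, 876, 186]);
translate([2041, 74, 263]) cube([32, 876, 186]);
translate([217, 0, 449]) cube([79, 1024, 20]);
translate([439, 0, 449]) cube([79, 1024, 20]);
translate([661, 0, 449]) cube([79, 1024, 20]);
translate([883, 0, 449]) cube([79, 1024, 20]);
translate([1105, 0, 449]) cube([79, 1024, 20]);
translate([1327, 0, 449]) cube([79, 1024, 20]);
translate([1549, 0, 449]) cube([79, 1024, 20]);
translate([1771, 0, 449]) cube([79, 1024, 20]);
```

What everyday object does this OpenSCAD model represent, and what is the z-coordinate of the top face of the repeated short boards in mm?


A bed frame. The slat-top height is 469 mm.

Four posts, four rails, and a row of slats — a bed frame. Slats sit on the rails at z = 263 + 186 = 449; with slat thickness 20, the top is 469 mm.


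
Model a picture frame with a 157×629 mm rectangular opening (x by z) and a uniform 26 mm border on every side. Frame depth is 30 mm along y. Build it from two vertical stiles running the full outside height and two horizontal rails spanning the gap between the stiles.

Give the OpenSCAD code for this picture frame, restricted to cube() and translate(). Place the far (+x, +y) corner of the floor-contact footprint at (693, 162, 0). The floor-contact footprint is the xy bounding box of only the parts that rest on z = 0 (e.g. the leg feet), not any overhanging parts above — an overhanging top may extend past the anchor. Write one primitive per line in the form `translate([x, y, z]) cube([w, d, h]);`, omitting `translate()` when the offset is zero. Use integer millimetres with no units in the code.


translate([484, 132, 0]) cube([26, 30, 681]);
translate([667, 132, 0]) cube([26, 30, 681]);
translate([510, 132, 0]) cube([157, 30, 26]);
translate([510, 132, 655]) cube([157, 30, 26]);


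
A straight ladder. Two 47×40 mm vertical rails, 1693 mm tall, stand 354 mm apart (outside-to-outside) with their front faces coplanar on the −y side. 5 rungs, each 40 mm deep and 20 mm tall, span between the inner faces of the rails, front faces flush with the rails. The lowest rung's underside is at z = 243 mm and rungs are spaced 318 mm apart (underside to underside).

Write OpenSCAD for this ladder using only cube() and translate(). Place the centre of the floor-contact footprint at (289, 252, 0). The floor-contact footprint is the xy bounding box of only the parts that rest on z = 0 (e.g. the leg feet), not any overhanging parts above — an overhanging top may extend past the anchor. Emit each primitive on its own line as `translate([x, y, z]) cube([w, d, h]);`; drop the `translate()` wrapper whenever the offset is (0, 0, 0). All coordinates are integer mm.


translate([112, 232, 0]) cube([47, 40, 1693]);
translate([419, 232, 0]) cube([47, 40, 1693]);
translate([159, 232, 243]) cube([260, 40, 20]);
translate([159, 232, 561]) cube([260, 40, 20]);
translate([159, 232, 879]) cube([260, 40, 20]);
translate([159, 232, 1197]) cube([260, 40, 20]);
translate([159, 232, 1515]) cube([260, 40, 20]);


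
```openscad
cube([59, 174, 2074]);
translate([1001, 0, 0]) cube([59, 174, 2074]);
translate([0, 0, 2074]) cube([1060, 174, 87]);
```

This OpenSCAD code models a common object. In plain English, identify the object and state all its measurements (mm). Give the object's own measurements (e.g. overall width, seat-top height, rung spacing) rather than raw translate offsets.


A door frame. The clear opening is 942 mm wide and 2074 mm high. Two 59 mm wide jambs, 174 mm deep, stand either side of the opening from the floor to the top of the opening. A 87 mm thick head sits across the top of both jambs, spanning the full outside width of the frame.


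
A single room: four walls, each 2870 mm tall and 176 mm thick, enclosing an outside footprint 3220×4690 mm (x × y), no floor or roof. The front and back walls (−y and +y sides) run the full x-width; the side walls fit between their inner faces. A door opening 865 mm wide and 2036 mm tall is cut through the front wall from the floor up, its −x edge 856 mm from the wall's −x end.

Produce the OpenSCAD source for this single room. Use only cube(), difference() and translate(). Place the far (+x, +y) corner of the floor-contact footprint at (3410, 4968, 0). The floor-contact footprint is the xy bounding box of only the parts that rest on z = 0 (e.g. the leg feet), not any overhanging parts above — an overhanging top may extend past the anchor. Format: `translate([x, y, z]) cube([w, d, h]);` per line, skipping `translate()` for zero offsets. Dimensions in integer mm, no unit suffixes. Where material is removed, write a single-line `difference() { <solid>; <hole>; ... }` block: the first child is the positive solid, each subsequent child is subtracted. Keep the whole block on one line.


difference() { translate([190, 278, 0]) cube([3220, 176, 2870]); translate([1046, 278, 0]) cube([865, 176, 2036]); }
translate([190, 4792, 0]) cube([3220, 176, 2870]);
translate([190, 454, 0]) cube([176, 4338, 2870]);
translate([3234, 454, 0]) cube([176, 4338, 2870]);


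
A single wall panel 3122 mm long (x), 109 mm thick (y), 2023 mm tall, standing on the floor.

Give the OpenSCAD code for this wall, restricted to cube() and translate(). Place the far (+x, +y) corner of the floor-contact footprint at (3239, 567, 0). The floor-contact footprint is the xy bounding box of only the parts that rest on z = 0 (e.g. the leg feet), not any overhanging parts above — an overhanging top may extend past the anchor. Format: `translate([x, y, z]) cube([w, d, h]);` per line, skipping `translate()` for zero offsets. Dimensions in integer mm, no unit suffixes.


translate([117, 458, 0]) cube([3122, 109, 2023]);


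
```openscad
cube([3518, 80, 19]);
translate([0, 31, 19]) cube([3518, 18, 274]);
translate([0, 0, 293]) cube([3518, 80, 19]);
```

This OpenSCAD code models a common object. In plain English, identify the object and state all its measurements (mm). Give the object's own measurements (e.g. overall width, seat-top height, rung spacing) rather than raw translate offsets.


An I-beam lying along x, 3518 mm long. Overall section height 312 mm. Two flanges 80 mm wide (y) and 19 mm thick, one on the floor and one at the top; a web 18 mm thick runs between them, centred on the flange width.


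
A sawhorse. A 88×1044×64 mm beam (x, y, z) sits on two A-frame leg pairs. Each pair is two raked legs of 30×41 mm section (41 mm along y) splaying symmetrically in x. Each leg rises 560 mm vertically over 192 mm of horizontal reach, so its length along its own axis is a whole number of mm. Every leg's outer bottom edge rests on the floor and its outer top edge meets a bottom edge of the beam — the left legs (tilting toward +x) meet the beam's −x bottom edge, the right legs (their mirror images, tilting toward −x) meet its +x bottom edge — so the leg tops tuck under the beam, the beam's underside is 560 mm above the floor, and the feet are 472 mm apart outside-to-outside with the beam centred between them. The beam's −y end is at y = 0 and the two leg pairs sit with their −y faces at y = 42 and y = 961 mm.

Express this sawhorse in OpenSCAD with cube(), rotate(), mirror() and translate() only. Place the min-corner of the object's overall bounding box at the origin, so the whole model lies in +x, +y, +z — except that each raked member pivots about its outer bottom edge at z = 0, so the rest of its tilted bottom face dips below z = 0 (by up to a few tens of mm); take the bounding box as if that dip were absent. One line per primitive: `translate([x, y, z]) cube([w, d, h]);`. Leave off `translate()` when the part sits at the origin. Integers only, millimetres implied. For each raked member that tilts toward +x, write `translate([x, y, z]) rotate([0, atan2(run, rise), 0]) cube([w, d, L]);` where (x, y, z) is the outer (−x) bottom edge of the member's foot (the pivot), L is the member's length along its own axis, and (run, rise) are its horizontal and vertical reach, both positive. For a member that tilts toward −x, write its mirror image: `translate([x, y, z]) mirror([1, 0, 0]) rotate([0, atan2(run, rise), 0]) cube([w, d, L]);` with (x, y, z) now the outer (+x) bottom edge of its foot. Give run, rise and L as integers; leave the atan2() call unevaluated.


translate([192, 0, 560]) cube([88, 1044, 64]);
translate([0, 42, 0]) rotate([0, atan2(192, 560), 0]) cube([30, 41, 592]);
translate([472, 42, 0]) mirror([1, 0, 0]) rotate([0, atan2(192, 560), 0]) cube([30, 41, 592]);
translate([0, 961, 0]) rotate([0, atan2(192, 560), 0]) cube([30, 41, 592]);
translate([472, 961, 0]) mirror([1, 0, 0]) rotate([0, atan2(192, 560), 0]) cube([30, 41, 592]);


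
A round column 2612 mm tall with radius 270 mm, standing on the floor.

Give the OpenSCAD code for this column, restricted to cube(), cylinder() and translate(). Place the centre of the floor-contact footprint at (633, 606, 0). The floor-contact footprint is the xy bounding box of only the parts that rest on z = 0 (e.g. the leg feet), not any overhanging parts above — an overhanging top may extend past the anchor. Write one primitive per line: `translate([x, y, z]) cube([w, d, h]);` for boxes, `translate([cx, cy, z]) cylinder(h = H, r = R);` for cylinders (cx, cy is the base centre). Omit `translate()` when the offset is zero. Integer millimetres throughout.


translate([633, 606, 0]) cylinder(h = 2612, r = 270);


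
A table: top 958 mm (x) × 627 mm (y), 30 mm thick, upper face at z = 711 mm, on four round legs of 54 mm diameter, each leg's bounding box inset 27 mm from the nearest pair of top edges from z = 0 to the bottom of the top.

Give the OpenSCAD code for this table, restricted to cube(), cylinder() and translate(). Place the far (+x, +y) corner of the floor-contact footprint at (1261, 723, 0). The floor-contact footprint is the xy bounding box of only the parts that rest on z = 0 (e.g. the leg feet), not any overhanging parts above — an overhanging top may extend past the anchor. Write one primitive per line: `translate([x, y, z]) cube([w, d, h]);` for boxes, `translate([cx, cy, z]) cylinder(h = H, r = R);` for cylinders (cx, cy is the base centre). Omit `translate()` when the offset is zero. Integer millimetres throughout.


translate([330, 123, 681]) cube([958, 627, 30]);
translate([384, 177, 0]) cylinder(h = 681, r = 27);
translate([1234, 177, 0]) cylinder(h = 681, r = 27);
translate([384, 696, 0]) cylinder(h = 681, r = 27);
translate([1234, 696, 0]) cylinder(h = 681, r = 27);


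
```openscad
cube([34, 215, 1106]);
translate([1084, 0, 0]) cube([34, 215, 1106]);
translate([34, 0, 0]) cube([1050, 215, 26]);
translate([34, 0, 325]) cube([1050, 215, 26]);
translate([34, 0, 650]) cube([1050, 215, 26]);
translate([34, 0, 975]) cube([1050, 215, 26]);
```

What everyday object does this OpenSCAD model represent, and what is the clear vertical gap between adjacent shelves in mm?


A bookshelf. The clear shelf gap is 299 mm.

Two tall side panels with 4 horizontal boards between them — a bookshelf. The first two shelf undersides are at z = 0 and z = 325; with shelf thickness 26, the clear gap is 325 − 0 − 26 = 299 mm.


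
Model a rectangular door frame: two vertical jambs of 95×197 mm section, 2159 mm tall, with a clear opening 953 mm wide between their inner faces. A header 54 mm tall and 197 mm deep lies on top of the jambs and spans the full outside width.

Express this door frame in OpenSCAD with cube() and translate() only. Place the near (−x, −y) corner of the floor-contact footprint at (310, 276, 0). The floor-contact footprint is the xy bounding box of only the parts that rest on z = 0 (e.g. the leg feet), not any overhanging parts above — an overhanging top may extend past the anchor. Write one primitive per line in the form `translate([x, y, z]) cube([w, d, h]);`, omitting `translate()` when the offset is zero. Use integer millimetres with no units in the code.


translate([310, 276, 0]) cube([95, 197, 2159]);
translate([1358, 276, 0]) cube([95, 197, 2159]);
translate([310, 276, 2159]) cube([1143, 197, 54]);


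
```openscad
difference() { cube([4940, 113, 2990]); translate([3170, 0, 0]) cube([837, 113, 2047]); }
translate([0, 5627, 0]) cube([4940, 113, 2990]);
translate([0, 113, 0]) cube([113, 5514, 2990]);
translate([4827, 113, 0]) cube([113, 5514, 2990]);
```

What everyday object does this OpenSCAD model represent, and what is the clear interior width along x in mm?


A single room. The interior width is 4714 mm.

Four walls enclosing a rectangle with a door in the front wall — a room. Outside width 4940 minus two 113 mm walls gives 4714 mm.


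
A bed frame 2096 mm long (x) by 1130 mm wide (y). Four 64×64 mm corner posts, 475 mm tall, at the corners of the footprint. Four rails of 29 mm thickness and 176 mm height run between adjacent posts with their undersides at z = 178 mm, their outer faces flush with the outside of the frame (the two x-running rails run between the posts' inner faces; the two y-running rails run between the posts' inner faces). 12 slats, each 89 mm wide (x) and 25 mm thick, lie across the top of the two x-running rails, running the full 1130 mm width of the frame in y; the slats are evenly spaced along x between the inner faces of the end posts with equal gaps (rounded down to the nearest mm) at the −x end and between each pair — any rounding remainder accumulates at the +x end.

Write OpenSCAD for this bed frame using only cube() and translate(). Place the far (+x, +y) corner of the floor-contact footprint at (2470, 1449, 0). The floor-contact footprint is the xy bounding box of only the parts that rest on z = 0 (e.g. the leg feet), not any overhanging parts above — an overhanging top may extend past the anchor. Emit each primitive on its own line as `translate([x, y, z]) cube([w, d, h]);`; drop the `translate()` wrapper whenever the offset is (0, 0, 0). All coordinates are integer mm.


// slat z = rail_z + rail_h = 178 + 176 = 354
// slat gap = ⌊(1968 − 12·89) / 13⌋ = 69
translate([374, 319, 0]) cube([64, 64, 475]);
translate([374, 1385, 0]) cube([64, 64, 475]);
translate([2406, 319, 0]) cube([64, 64, 475]);
translate([2406, 1385, 0]) cube([64, 64, 475]);
translate([438, 319, 178]) cube([1968, 29, 176]);
translate([438, 1420, 178]) cube([1968, 29, 176]);
translate([374, 383, 178]) cube([29, 1002, 176]);
translate([2441, 383, 178]) cube([29, 1002, 176]);
translate([507, 319, 354]) cube([89, 1130, 25]);
translate([665, 319, 354]) cube([89, 1130, 25]);
translate([823, 319, 354]) cube([89, 1130, 25]);
translate([981, 319, 354]) cube([89, 1130, 25]);
translate([1139, 319, 354]) cube([89, 1130, 25]);
translate([1297, 319, 354]) cube([89, 1130, 25]);
translate([1455, 319, 354]) cube([89, 1130, 25]);
translate([1613, 319, 354]) cube([89, 1130, 25]);
translate([1771, 319, 354]) cube([89, 1130, 25]);
translate([1929, 319, 354]) cube([89, 1130, 25]);
translate([2087, 319, 354]) cube([89, 1130, 25]);
translate([2245, 319, 354]) cube([89, 1130, 25]);
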